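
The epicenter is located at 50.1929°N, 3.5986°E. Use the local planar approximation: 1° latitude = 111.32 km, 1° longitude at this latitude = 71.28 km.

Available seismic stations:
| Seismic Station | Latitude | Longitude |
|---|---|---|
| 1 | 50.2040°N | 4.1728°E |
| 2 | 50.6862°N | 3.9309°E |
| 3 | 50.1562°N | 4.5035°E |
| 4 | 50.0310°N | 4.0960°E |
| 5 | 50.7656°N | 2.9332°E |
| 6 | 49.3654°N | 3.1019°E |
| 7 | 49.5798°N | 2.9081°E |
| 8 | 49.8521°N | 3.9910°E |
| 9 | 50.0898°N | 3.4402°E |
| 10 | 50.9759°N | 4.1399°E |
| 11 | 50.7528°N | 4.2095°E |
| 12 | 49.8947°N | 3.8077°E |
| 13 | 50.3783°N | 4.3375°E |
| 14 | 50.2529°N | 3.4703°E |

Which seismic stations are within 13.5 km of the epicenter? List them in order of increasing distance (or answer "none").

14

Distances from 50.1929°N, 3.5986°E:
1: √((0.0111·111.32)² + (0.5742·71.28)²) = √(1.526836 + 1675.181076) = 40.9476 km
2: √((0.4933·111.32)² + (0.3323·71.28)²) = √(3015.564529 + 561.042892) = 59.8047 km
3: √((-0.0367·111.32)² + (0.9049·71.28)²) = √(16.690853 + 4160.414090) = 64.6305 km
4: √((-0.1619·111.32)² + (0.4974·71.28)²) = √(324.818004 + 1257.033767) = 39.7725 km
5: √((0.5727·111.32)² + (-0.6654·71.28)²) = √(4064.440419 + 2249.577580) = 79.4608 km
6: √((-0.8275·111.32)² + (-0.4967·71.28)²) = √(8485.596959 + 1253.498164) = 98.6869 km
7: √((-0.6131·111.32)² + (-0.6905·71.28)²) = √(4658.102358 + 2422.494211) = 84.1463 km
8: √((-0.3408·111.32)² + (0.3924·71.28)²) = √(1439.280918 + 782.336116) = 47.1340 km
9: √((-0.1031·111.32)² + (-0.1584·71.28)²) = √(131.723641 + 127.481081) = 16.0998 km
10: √((0.7830·111.32)² + (0.5413·71.28)²) = √(7597.486192 + 1488.714561) = 95.3216 km
11: √((0.5599·111.32)² + (0.6109·71.28)²) = √(3884.788061 + 1896.162845) = 76.0326 km
12: √((-0.2982·111.32)² + (0.2091·71.28)²) = √(1101.949453 + 222.148532) = 36.3882 km
13: √((0.1854·111.32)² + (0.7389·71.28)²) = √(425.957093 + 2774.001651) = 56.5682 km
14: √((0.0600·111.32)² + (-0.1283·71.28)²) = √(44.611713 + 83.635122) = 11.3246 km
Threshold 13.5 km: 14 (11.3246 km) is within range.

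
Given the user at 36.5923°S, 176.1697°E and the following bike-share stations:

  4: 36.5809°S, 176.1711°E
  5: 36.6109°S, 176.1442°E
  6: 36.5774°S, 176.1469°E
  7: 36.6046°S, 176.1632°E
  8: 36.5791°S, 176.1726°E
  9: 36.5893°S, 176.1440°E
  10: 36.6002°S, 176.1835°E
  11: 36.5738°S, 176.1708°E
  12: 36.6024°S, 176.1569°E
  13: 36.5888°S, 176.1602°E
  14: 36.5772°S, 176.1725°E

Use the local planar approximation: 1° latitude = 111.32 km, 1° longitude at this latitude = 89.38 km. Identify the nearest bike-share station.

13

Distances from 36.5923°S, 176.1697°E:
4: √((0.0114·111.32)² + (0.0014·89.38)²) = √(1.610483 + 0.015658) = 1.2752 km
5: √((-0.0186·111.32)² + (-0.0255·89.38)²) = √(4.287186 + 5.194707) = 3.0793 km
6: √((0.0149·111.32)² + (-0.0228·89.38)²) = √(2.751180 + 4.152890) = 2.6276 km
7: √((-0.0123·111.32)² + (-0.0065·89.38)²) = √(1.874807 + 0.337526) = 1.4874 km
8: √((0.0132·111.32)² + (0.0029·89.38)²) = √(2.159207 + 0.067186) = 1.4921 km
9: √((0.0030·111.32)² + (-0.0257·89.38)²) = √(0.111529 + 5.276512) = 2.3212 km
10: √((-0.0079·111.32)² + (0.0138·89.38)²) = √(0.773394 + 1.521384) = 1.5149 km
11: √((0.0185·111.32)² + (0.0011·89.38)²) = √(4.241211 + 0.009666) = 2.0618 km
12: √((-0.0101·111.32)² + (-0.0128·89.38)²) = √(1.264122 + 1.308882) = 1.6041 km
13: √((0.0035·111.32)² + (-0.0095·89.38)²) = √(0.151804 + 0.720988) = 0.9342 km
14: √((0.0151·111.32)² + (0.0028·89.38)²) = √(2.825532 + 0.062632) = 1.6995 km
Minimum: 13 at 0.9342 km.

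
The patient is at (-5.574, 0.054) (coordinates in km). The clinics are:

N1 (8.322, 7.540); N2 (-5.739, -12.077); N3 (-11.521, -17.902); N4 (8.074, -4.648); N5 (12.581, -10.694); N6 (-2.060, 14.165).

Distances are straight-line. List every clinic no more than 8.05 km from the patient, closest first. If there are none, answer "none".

none

Distances from (-5.574, 0.054):
N1: 15.784 km
N2: 12.132 km
N3: 18.915 km
N4: 14.435 km
N5: 21.098 km
N6: 14.542 km
Threshold 8.05 km: none within range.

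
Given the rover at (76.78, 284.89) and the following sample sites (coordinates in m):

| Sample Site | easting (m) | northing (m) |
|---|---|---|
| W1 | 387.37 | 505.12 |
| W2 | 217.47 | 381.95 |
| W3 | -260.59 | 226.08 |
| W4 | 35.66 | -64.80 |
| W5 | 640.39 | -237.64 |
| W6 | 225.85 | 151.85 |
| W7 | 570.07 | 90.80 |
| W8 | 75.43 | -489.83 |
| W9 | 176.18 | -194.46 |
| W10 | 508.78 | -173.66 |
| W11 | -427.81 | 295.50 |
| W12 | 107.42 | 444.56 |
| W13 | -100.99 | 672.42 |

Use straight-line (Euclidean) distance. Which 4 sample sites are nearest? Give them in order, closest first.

W12, W2, W6, W3

Distances from (76.78, 284.89):
W1: √((310.59)² + (220.23)²) = √(96466.1481 + 48501.2529) = 380.75 m
W2: √((140.69)² + (97.06)²) = √(19793.6761 + 9420.6436) = 170.92 m
W3: √((-337.37)² + (-58.81)²) = √(113818.5169 + 3458.6161) = 342.46 m
W4: √((-41.12)² + (-349.69)²) = √(1690.8544 + 122283.0961) = 352.10 m
W5: √((563.61)² + (-522.53)²) = √(317656.2321 + 273037.6009) = 768.57 m
W6: √((149.07)² + (-133.04)²) = √(22221.8649 + 17699.6416) = 199.80 m
W7: √((493.29)² + (-194.09)²) = √(243335.0241 + 37670.9281) = 530.10 m
W8: √((-1.35)² + (-774.72)²) = √(1.8225 + 600191.0784) = 774.72 m
W9: √((99.40)² + (-479.35)²) = √(9880.3600 + 229776.4225) = 489.55 m
W10: √((432.00)² + (-458.55)²) = √(186624.0000 + 210268.1025) = 629.99 m
W11: √((-504.59)² + (10.61)²) = √(254611.0681 + 112.5721) = 504.70 m
W12: √((30.64)² + (159.67)²) = √(938.8096 + 25494.5089) = 162.58 m
W13: √((-177.77)² + (387.53)²) = √(31602.1729 + 150179.5009) = 426.36 m
Sorted: W12 (162.58 m) < W2 (170.92 m) < W6 (199.80 m) < W3 (342.46 m) < W4 (352.10 m) < W1 (380.75 m) < …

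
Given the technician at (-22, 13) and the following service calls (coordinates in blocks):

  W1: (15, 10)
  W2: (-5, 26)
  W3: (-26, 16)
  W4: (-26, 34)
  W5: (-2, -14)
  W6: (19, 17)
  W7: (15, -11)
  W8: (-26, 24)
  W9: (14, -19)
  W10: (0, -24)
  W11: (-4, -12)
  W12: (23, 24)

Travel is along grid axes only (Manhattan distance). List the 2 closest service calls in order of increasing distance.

Distances from (-22, 13):
W1: |37| + |-3| = 37 + 3 = 40 blocks
W2: |17| + |13| = 17 + 13 = 30 blocks
W3: |-4| + |3| = 4 + 3 = 7 blocks
W4: |-4| + |21| = 4 + 21 = 25 blocks
W5: |20| + |-27| = 20 + 27 = 47 blocks
W6: |41| + |4| = 41 + 4 = 45 blocks
W7: |37| + |-24| = 37 + 24 = 61 blocks
W8: |-4| + |11| = 4 + 11 = 15 blocks
W9: |36| + |-32| = 36 + 32 = 68 blocks
W10: |22| + |-37| = 22 + 37 = 59 blocks
W11: |18| + |-25| = 18 + 25 = 43 blocks
W12: |45| + |11| = 45 + 11 = 56 blocks
Sorted: W3 (7 blocks) < W8 (15 blocks) < W4 (25 blocks) < W2 (30 blocks) < …

W3, W8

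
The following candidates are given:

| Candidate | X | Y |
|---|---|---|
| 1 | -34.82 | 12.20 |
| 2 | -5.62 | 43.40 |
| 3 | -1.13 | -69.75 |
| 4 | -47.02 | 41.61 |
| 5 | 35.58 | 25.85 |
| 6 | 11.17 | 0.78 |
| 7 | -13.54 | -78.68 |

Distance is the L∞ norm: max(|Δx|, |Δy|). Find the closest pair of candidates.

3 and 7

Pairwise distances:
1–2: max(|29.20|, |31.20|) = 31.20
1–3: max(|33.69|, |-81.95|) = 81.95
1–4: max(|-12.20|, |29.41|) = 29.41
1–5: max(|70.40|, |13.65|) = 70.40
1–6: max(|45.99|, |-11.42|) = 45.99
1–7: max(|21.28|, |-90.88|) = 90.88
2–3: max(|4.49|, |-113.15|) = 113.15
2–4: max(|-41.40|, |-1.79|) = 41.40
2–5: max(|41.20|, |-17.55|) = 41.20
2–6: max(|16.79|, |-42.62|) = 42.62
2–7: max(|-7.92|, |-122.08|) = 122.08
3–4: max(|-45.89|, |111.36|) = 111.36
3–5: max(|36.71|, |95.60|) = 95.60
3–6: max(|12.30|, |70.53|) = 70.53
3–7: max(|-12.41|, |-8.93|) = 12.41
4–5: max(|82.60|, |-15.76|) = 82.60
4–6: max(|58.19|, |-40.83|) = 58.19
4–7: max(|33.48|, |-120.29|) = 120.29
5–6: max(|-24.41|, |-25.07|) = 25.07
5–7: max(|-49.12|, |-104.53|) = 104.53
6–7: max(|-24.71|, |-79.46|) = 79.46
Closest pair: 3–7 at 12.41.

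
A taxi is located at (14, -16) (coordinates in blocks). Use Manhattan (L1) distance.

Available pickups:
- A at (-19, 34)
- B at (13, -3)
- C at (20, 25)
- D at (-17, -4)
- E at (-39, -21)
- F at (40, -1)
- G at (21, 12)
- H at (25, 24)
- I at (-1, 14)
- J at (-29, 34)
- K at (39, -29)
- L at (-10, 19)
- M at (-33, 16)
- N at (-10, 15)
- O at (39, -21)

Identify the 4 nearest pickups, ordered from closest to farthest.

B, O, G, K

Distances from (14, -16):
A: 83 blocks
B: 14 blocks
C: 47 blocks
D: 43 blocks
E: 58 blocks
F: 41 blocks
G: 35 blocks
H: 51 blocks
I: 45 blocks
J: 93 blocks
K: 38 blocks
L: 59 blocks
M: 79 blocks
N: 55 blocks
O: 30 blocks
Sorted: B (14 blocks) < O (30 blocks) < G (35 blocks) < K (38 blocks) < F (41 blocks) < D (43 blocks) < …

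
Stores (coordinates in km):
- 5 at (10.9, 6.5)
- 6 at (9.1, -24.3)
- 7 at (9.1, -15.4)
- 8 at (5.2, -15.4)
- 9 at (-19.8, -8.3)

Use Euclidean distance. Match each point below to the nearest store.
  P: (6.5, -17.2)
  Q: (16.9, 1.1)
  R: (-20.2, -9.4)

P at (6.5, -17.2):
  5: 24.1 km
  6: 7.6 km
  7: 3.2 km
  8: 2.2 km
  9: 27.8 km
  → nearest: 8 (2.2 km)
Q at (16.9, 1.1):
  5: 8.1 km
  6: 26.6 km
  7: 18.3 km
  8: 20.2 km
  9: 37.9 km
  → nearest: 5 (8.1 km)
R at (-20.2, -9.4):
  5: 34.9 km
  6: 32.9 km
  7: 29.9 km
  8: 26.1 km
  9: 1.2 km
  → nearest: 9 (1.2 km)

P→8; Q→5; R→9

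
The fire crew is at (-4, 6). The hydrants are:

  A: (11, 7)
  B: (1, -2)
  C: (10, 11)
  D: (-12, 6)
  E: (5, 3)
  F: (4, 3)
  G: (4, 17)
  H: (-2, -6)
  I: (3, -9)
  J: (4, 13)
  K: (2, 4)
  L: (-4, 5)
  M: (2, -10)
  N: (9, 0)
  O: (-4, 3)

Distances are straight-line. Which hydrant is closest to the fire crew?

Distances from (-4, 6):
A: √((15)² + (1)²) = √(225.000 + 1.000) = 15.0
B: √((5)² + (-8)²) = √(25.000 + 64.000) = 9.4
C: √((14)² + (5)²) = √(196.000 + 25.000) = 14.9
D: √((-8)² + (0)²) = √(64.000 + 0.000) = 8.0
E: √((9)² + (-3)²) = √(81.000 + 9.000) = 9.5
F: √((8)² + (-3)²) = √(64.000 + 9.000) = 8.5
G: √((8)² + (11)²) = √(64.000 + 121.000) = 13.6
H: √((2)² + (-12)²) = √(4.000 + 144.000) = 12.2
I: √((7)² + (-15)²) = √(49.000 + 225.000) = 16.6
J: √((8)² + (7)²) = √(64.000 + 49.000) = 10.6
K: √((6)² + (-2)²) = √(36.000 + 4.000) = 6.3
L: √((0)² + (-1)²) = √(0.000 + 1.000) = 1.0
M: √((6)² + (-16)²) = √(36.000 + 256.000) = 17.1
N: √((13)² + (-6)²) = √(169.000 + 36.000) = 14.3
O: √((0)² + (-3)²) = √(0.000 + 9.000) = 3.0
Minimum: L at 1.0.

L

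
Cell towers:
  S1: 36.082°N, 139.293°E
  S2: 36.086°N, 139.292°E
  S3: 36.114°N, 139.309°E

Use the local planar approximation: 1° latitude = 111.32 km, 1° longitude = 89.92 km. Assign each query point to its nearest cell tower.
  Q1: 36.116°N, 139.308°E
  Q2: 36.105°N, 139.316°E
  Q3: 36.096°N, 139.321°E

Q1→S3; Q2→S3; Q3→S3

Q1 at 36.116°N, 139.308°E:
  S1: √((-0.034·111.32)² + (-0.015·89.92)²) = √(14.32532 + 1.81926) = 4.018 km
  S2: √((-0.030·111.32)² + (-0.016·89.92)²) = √(11.15293 + 2.06992) = 3.636 km
  S3: √((-0.002·111.32)² + (0.001·89.92)²) = √(0.04957 + 0.00809) = 0.240 km
  → nearest: S3 (0.240 km)
Q2 at 36.105°N, 139.316°E:
  S1: √((-0.023·111.32)² + (-0.023·89.92)²) = √(6.55544 + 4.27729) = 3.291 km
  S2: √((-0.019·111.32)² + (-0.024·89.92)²) = √(4.47356 + 4.65731) = 3.022 km
  S3: √((0.009·111.32)² + (-0.007·89.92)²) = √(1.00376 + 0.39619) = 1.183 km
  → nearest: S3 (1.183 km)
Q3 at 36.096°N, 139.321°E:
  S1: √((-0.014·111.32)² + (-0.028·89.92)²) = √(2.42886 + 6.33912) = 2.961 km
  S2: √((-0.010·111.32)² + (-0.029·89.92)²) = √(1.23921 + 6.79999) = 2.835 km
  S3: √((0.018·111.32)² + (-0.012·89.92)²) = √(4.01505 + 1.16433) = 2.276 km
  → nearest: S3 (2.276 km)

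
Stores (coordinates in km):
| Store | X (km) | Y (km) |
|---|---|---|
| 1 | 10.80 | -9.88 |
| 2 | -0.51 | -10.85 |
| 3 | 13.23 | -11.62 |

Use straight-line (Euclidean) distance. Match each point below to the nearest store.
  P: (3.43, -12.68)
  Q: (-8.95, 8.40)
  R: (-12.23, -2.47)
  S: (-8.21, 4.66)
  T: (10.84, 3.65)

P→2; Q→2; R→2; S→2; T→1

P at (3.43, -12.68):
  1: 7.88 km
  2: 4.34 km
  3: 9.86 km
  → nearest: 2 (4.34 km)
Q at (-8.95, 8.40):
  1: 26.91 km
  2: 21.02 km
  3: 29.88 km
  → nearest: 2 (21.02 km)
R at (-12.23, -2.47):
  1: 24.19 km
  2: 14.41 km
  3: 27.05 km
  → nearest: 2 (14.41 km)
S at (-8.21, 4.66):
  1: 23.93 km
  2: 17.32 km
  3: 26.92 km
  → nearest: 2 (17.32 km)
T at (10.84, 3.65):
  1: 13.53 km
  2: 18.41 km
  3: 15.46 km
  → nearest: 1 (13.53 km)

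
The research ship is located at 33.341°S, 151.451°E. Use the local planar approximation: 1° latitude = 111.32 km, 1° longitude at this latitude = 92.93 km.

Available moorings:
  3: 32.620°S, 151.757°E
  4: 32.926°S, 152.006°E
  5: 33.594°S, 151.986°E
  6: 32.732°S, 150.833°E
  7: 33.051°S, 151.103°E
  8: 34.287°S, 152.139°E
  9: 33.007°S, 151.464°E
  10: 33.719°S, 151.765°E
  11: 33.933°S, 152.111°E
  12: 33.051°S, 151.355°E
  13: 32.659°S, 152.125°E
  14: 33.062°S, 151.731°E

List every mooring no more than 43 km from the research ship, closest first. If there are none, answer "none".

Distances from 33.341°S, 151.451°E:
3: 85.150 km
4: 69.241 km
5: 57.141 km
6: 88.850 km
7: 45.695 km
8: 123.198 km
9: 37.201 km
10: 51.207 km
11: 90.027 km
12: 33.493 km
13: 98.423 km
14: 40.518 km
Threshold 43 km: 12 (33.493 km), 9 (37.201 km), 14 (40.518 km) are within range.

12, 9, 14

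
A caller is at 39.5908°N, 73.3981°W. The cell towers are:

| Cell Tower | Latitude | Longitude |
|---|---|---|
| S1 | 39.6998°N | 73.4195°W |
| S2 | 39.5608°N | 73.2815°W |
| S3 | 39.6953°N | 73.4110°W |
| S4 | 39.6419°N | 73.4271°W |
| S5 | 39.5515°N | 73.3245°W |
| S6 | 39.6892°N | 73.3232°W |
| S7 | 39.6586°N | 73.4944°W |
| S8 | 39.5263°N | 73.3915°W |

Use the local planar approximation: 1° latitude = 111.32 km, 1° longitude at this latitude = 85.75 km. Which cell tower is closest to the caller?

S4

Distances from 39.5908°N, 73.3981°W:
S1: 12.2719 km
S2: 10.5414 km
S3: 11.6854 km
S4: 6.2083 km
S5: 7.6792 km
S6: 12.6980 km
S7: 11.1873 km
S8: 7.2024 km
Minimum: S4 at 6.2083 km.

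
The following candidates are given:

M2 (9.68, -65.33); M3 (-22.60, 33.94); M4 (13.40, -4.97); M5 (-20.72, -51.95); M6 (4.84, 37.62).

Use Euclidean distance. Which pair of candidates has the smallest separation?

Pairwise distances:
M2–M3: 104.39
M2–M4: 60.47
M2–M5: 33.21
M2–M6: 103.06
M3–M4: 53.01
M3–M5: 85.91
M3–M6: 27.69
M4–M5: 58.06
M4–M6: 43.44
M5–M6: 93.15
Closest pair: M3–M6 at 27.69.

M3 and M6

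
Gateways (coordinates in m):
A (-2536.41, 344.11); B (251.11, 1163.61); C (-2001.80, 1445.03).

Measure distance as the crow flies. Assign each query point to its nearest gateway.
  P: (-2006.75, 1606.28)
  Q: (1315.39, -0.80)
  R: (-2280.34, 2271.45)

P at (-2006.75, 1606.28):
  A: √((-529.66)² + (-1262.17)²) = √(280539.7156 + 1593073.1089) = 1368.80 m
  B: √((2257.86)² + (-442.67)²) = √(5097931.7796 + 195956.7289) = 2300.85 m
  C: √((4.95)² + (-161.25)²) = √(24.5025 + 26001.5625) = 161.33 m
  → nearest: C (161.33 m)
Q at (1315.39, -0.80):
  A: √((-3851.80)² + (344.91)²) = √(14836363.2400 + 118962.9081) = 3867.21 m
  B: √((-1064.28)² + (1164.41)²) = √(1132691.9184 + 1355850.6481) = 1577.51 m
  C: √((-3317.19)² + (1445.83)²) = √(11003749.4961 + 2090424.3889) = 3618.59 m
  → nearest: B (1577.51 m)
R at (-2280.34, 2271.45):
  A: √((-256.07)² + (-1927.34)²) = √(65571.8449 + 3714639.4756) = 1944.28 m
  B: √((2531.45)² + (-1107.84)²) = √(6408239.1025 + 1227309.4656) = 2763.25 m
  C: √((278.54)² + (-826.42)²) = √(77584.5316 + 682970.0164) = 872.10 m
  → nearest: C (872.10 m)

P→C; Q→B; R→C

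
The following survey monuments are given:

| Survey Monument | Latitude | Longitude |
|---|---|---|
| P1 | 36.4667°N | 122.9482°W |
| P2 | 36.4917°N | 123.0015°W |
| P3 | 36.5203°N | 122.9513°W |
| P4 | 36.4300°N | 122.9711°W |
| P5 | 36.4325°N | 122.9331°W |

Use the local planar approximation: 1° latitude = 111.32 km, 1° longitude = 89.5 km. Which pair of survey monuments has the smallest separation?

P4 and P5

Pairwise distances:
P4–P5: √((0.0025·111.32)² + (0.0380·89.5)²) = √(0.077451 + 11.566801) = 3.4124 km
P1–P5: √((-0.0342·111.32)² + (0.0151·89.5)²) = √(14.494345 + 1.826417) = 4.0399 km
P1–P4: √((-0.0367·111.32)² + (-0.0229·89.5)²) = √(16.690853 + 4.200655) = 4.5707 km
P2–P3: √((0.0286·111.32)² + (0.0502·89.5)²) = √(10.136277 + 20.186150) = 5.5066 km
P1–P2: √((0.0250·111.32)² + (-0.0533·89.5)²) = √(7.745089 + 22.756239) = 5.5228 km
P1–P3: √((0.0536·111.32)² + (-0.0031·89.5)²) = √(35.602129 + 0.076979) = 5.9732 km
P2–P4: √((-0.0617·111.32)² + (0.0304·89.5)²) = √(47.175523 + 7.402753) = 7.3877 km
P2–P5: √((-0.0592·111.32)² + (0.0684·89.5)²) = √(43.429998 + 37.476435) = 8.9948 km
P3–P5: √((-0.0878·111.32)² + (0.0182·89.5)²) = √(95.529043 + 2.653315) = 9.9087 km
P3–P4: √((-0.0903·111.32)² + (-0.0198·89.5)²) = √(101.046644 + 3.140338) = 10.2072 km
Closest pair: P4–P5 at 3.4124 km.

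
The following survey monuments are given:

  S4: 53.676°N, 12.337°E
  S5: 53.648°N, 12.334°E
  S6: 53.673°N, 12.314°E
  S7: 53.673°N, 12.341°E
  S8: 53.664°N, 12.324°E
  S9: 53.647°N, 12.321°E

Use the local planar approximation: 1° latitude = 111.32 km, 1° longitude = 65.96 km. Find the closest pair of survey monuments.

S4 and S7

Pairwise distances:
S4–S7: 0.426 km
S5–S9: 0.865 km
S6–S8: 1.200 km
S7–S8: 1.504 km
S4–S6: 1.553 km
S4–S8: 1.587 km
S6–S7: 1.781 km
S5–S8: 1.899 km
S8–S9: 1.903 km
S5–S7: 2.821 km
S6–S9: 2.931 km
S5–S6: 3.080 km
S4–S5: 3.123 km
S7–S9: 3.181 km
S4–S9: 3.396 km
Closest pair: S4–S7 at 0.426 km.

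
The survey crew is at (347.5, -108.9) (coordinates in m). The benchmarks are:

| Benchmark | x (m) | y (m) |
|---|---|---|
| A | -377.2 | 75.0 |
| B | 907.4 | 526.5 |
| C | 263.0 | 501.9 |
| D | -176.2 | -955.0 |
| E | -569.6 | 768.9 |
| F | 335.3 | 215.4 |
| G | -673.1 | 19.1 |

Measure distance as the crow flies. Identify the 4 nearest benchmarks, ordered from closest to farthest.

F, C, A, B

Distances from (347.5, -108.9):
A: √((-724.7)² + (183.9)²) = √(525190.090 + 33819.210) = 747.7 m
B: √((559.9)² + (635.4)²) = √(313488.010 + 403733.160) = 846.9 m
C: √((-84.5)² + (610.8)²) = √(7140.250 + 373076.640) = 616.6 m
D: √((-523.7)² + (-846.1)²) = √(274261.690 + 715885.210) = 995.1 m
E: √((-917.1)² + (877.8)²) = √(841072.410 + 770532.840) = 1269.5 m
F: √((-12.2)² + (324.3)²) = √(148.840 + 105170.490) = 324.5 m
G: √((-1020.6)² + (128.0)²) = √(1041624.360 + 16384.000) = 1028.6 m
Sorted: F (324.5 m) < C (616.6 m) < A (747.7 m) < B (846.9 m) < D (995.1 m) < G (1028.6 m) < …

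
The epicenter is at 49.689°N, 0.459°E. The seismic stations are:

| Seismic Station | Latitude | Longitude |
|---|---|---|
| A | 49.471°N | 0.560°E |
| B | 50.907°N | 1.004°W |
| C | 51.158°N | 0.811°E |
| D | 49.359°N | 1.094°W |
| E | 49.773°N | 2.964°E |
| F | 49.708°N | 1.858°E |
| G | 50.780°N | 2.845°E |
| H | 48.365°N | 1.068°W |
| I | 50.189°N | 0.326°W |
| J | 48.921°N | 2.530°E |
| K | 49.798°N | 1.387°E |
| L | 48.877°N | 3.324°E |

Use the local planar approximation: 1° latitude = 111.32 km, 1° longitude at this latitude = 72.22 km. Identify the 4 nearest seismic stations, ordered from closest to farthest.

Distances from 49.689°N, 0.459°E:
A: 25.340 km
B: 171.894 km
C: 165.493 km
D: 118.021 km
E: 181.153 km
F: 101.058 km
G: 210.816 km
H: 184.078 km
I: 79.449 km
J: 172.278 km
K: 68.110 km
L: 225.793 km
Sorted: A (25.340 km) < K (68.110 km) < I (79.449 km) < F (101.058 km) < D (118.021 km) < C (165.493 km) < …

A, K, I, F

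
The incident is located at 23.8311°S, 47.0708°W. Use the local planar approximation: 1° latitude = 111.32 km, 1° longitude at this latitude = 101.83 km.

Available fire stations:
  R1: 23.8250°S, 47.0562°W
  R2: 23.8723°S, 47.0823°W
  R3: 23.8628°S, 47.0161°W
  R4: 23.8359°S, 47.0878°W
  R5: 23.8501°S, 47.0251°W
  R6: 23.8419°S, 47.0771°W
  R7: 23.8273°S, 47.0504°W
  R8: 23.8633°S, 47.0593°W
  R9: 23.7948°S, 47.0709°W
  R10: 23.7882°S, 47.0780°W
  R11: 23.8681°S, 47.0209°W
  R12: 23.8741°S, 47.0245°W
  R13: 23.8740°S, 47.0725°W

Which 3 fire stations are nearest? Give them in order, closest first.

Distances from 23.8311°S, 47.0708°W:
R1: 1.6345 km
R2: 4.7335 km
R3: 6.5938 km
R4: 1.8117 km
R5: 5.1117 km
R6: 1.3627 km
R7: 2.1200 km
R8: 3.7709 km
R9: 4.0409 km
R10: 4.8316 km
R11: 6.5410 km
R12: 6.7188 km
R13: 4.7788 km
Sorted: R6 (1.3627 km) < R1 (1.6345 km) < R4 (1.8117 km) < R7 (2.1200 km) < R8 (3.7709 km) < …

R6, R1, R4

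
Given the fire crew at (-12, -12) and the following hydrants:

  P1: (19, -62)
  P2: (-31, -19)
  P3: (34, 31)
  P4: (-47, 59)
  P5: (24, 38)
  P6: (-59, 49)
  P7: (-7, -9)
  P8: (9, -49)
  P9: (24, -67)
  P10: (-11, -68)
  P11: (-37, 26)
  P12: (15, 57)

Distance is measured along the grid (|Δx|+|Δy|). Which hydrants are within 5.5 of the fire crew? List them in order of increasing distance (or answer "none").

none

Distances from (-12, -12):
P1: 81
P2: 26
P3: 89
P4: 106
P5: 86
P6: 108
P7: 8
P8: 58
P9: 91
P10: 57
P11: 63
P12: 96
Threshold 5.5: none within range.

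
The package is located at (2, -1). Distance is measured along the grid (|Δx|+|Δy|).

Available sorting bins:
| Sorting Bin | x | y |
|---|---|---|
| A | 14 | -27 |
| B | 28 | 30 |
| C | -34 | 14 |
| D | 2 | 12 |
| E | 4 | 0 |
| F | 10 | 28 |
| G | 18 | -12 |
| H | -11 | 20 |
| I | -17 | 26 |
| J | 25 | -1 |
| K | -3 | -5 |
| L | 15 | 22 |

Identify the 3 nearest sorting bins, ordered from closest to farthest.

Distances from (2, -1):
A: 38
B: 57
C: 51
D: 13
E: 3
F: 37
G: 27
H: 34
I: 46
J: 23
K: 9
L: 36
Sorted: E (3) < K (9) < D (13) < J (23) < G (27) < …

E, K, D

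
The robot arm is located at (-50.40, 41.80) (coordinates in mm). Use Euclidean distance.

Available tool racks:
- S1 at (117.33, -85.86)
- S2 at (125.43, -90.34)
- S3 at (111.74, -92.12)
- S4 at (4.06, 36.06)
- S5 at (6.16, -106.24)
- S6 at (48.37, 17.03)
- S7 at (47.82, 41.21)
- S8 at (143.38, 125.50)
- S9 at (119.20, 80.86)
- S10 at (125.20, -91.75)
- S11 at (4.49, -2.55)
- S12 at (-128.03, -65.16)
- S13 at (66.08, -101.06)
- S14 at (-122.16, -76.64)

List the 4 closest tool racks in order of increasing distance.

Distances from (-50.40, 41.80):
S1: √((167.73)² + (-127.66)²) = √(28133.3529 + 16297.0756) = 210.79 mm
S2: √((175.83)² + (-132.14)²) = √(30916.1889 + 17460.9796) = 219.95 mm
S3: √((162.14)² + (-133.92)²) = √(26289.3796 + 17934.5664) = 210.29 mm
S4: √((54.46)² + (-5.74)²) = √(2965.8916 + 32.9476) = 54.76 mm
S5: √((56.56)² + (-148.04)²) = √(3199.0336 + 21915.8416) = 158.48 mm
S6: √((98.77)² + (-24.77)²) = √(9755.5129 + 613.5529) = 101.83 mm
S7: √((98.22)² + (-0.59)²) = √(9647.1684 + 0.3481) = 98.22 mm
S8: √((193.78)² + (83.70)²) = √(37550.6884 + 7005.6900) = 211.08 mm
S9: √((169.60)² + (39.06)²) = √(28764.1600 + 1525.6836) = 174.04 mm
S10: √((175.60)² + (-133.55)²) = √(30835.3600 + 17835.6025) = 220.61 mm
S11: √((54.89)² + (-44.35)²) = √(3012.9121 + 1966.9225) = 70.57 mm
S12: √((-77.63)² + (-106.96)²) = √(6026.4169 + 11440.4416) = 132.16 mm
S13: √((116.48)² + (-142.86)²) = √(13567.5904 + 20408.9796) = 184.33 mm
S14: √((-71.76)² + (-118.44)²) = √(5149.4976 + 14028.0336) = 138.48 mm
Sorted: S4 (54.76 mm) < S11 (70.57 mm) < S7 (98.22 mm) < S6 (101.83 mm) < S12 (132.16 mm) < S14 (138.48 mm) < …

S4, S11, S7, S6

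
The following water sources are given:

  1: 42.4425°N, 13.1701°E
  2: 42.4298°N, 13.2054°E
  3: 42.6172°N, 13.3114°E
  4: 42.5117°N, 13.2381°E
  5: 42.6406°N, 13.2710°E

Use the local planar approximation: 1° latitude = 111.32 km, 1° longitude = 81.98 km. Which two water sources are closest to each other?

Pairwise distances:
1–2: 3.2208 km
1–3: 22.6361 km
1–4: 9.5088 km
1–5: 23.5528 km
2–3: 22.5989 km
2–4: 9.5031 km
2–5: 24.0746 km
3–4: 13.1923 km
3–5: 4.2136 km
4–5: 14.6004 km
Closest pair: 1–2 at 3.2208 km.

1 and 2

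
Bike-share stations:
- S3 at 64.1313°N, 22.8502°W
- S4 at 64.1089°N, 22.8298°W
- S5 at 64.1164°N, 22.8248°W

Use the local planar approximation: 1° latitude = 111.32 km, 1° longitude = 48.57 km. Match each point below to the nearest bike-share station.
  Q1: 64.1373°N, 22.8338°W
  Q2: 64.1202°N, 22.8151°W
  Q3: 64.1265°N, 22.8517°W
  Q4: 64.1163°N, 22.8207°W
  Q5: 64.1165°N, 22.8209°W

Q1 at 64.1373°N, 22.8338°W:
  S3: 1.0395 km
  S4: 3.1675 km
  S5: 2.3673 km
  → nearest: S3 (1.0395 km)
Q2 at 64.1202°N, 22.8151°W:
  S3: 2.1055 km
  S4: 1.4464 km
  S5: 0.6332 km
  → nearest: S5 (0.6332 km)
Q3 at 64.1265°N, 22.8517°W:
  S3: 0.5393 km
  S4: 2.2294 km
  S5: 1.7237 km
  → nearest: S3 (0.5393 km)
Q4 at 64.1163°N, 22.8207°W:
  S3: 2.2003 km
  S4: 0.9349 km
  S5: 0.1994 km
  → nearest: S5 (0.1994 km)
Q5 at 64.1165°N, 22.8209°W:
  S3: 2.1771 km
  S4: 0.9501 km
  S5: 0.1897 km
  → nearest: S5 (0.1897 km)

Q1→S3; Q2→S5; Q3→S3; Q4→S5; Q5→S5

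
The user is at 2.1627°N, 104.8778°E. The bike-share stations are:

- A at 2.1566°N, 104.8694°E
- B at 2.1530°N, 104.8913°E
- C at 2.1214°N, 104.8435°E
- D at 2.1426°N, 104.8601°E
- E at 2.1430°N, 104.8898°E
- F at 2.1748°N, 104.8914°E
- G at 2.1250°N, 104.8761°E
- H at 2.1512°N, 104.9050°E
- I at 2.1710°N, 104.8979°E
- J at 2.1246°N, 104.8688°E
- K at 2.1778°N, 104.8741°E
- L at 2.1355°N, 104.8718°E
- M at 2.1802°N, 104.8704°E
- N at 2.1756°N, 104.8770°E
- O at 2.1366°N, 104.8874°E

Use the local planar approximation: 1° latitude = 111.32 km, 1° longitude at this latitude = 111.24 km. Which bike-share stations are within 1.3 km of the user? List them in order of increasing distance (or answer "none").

Distances from 2.1627°N, 104.8778°E:
A: √((-0.0061·111.32)² + (-0.0084·111.24)²) = √(0.461112 + 0.873133) = 1.1551 km
B: √((-0.0097·111.32)² + (0.0135·111.24)²) = √(1.165977 + 2.255223) = 1.8496 km
C: √((-0.0413·111.32)² + (-0.0343·111.24)²) = √(21.137153 + 14.558284) = 5.9746 km
D: √((-0.0201·111.32)² + (-0.0177·111.24)²) = √(5.006549 + 3.876756) = 2.9805 km
E: √((-0.0197·111.32)² + (0.0120·111.24)²) = √(4.809267 + 1.781905) = 2.5673 km
F: √((0.0121·111.32)² + (0.0136·111.24)²) = √(1.814334 + 2.288757) = 2.0256 km
G: √((-0.0377·111.32)² + (-0.0017·111.24)²) = √(17.612828 + 0.035762) = 4.2010 km
H: √((-0.0115·111.32)² + (0.0272·111.24)²) = √(1.638861 + 9.155030) = 3.2854 km
I: √((0.0083·111.32)² + (0.0201·111.24)²) = √(0.853695 + 4.999356) = 2.4193 km
J: √((-0.0381·111.32)² + (-0.0090·111.24)²) = √(17.988558 + 1.002321) = 4.3579 km
K: √((0.0151·111.32)² + (-0.0037·111.24)²) = √(2.825532 + 0.169405) = 1.7306 km
L: √((-0.0272·111.32)² + (-0.0060·111.24)²) = √(9.168203 + 0.445476) = 3.1006 km
M: √((0.0175·111.32)² + (-0.0074·111.24)²) = √(3.795094 + 0.677619) = 2.1149 km
N: √((0.0129·111.32)² + (-0.0008·111.24)²) = √(2.062176 + 0.007920) = 1.4388 km
O: √((-0.0261·111.32)² + (0.0096·111.24)²) = √(8.441651 + 1.140419) = 3.0955 km
Threshold 1.3 km: A (1.1551 km) is within range.

A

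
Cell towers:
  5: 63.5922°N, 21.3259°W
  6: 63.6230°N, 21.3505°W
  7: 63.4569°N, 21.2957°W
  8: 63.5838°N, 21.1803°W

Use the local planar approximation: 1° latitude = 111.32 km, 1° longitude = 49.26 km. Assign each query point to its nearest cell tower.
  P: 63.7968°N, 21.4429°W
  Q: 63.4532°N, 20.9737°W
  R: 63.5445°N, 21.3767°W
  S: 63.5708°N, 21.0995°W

P→6; Q→7; R→5; S→8

P at 63.7968°N, 21.4429°W:
  5: √((-0.2046·111.32)² + (0.1170·49.26)²) = √(518.749456 + 33.217010) = 23.4940 km
  6: √((-0.1738·111.32)² + (0.0924·49.26)²) = √(374.322506 + 20.717281) = 19.8756 km
  7: √((-0.3399·111.32)² + (0.1472·49.26)²) = √(1431.689120 + 52.578045) = 38.5262 km
  8: √((-0.2130·111.32)² + (0.2626·49.26)²) = √(562.219109 + 167.331714) = 27.0102 km
  → nearest: 6 (19.8756 km)
Q at 63.4532°N, 20.9737°W:
  5: √((0.1390·111.32)² + (-0.3522·49.26)²) = √(239.428583 + 301.000709) = 23.2471 km
  6: √((0.1698·111.32)² + (-0.3768·49.26)²) = √(357.290745 + 344.516958) = 26.4917 km
  7: √((0.0037·111.32)² + (-0.3220·49.26)²) = √(0.169648 + 251.594161) = 15.8671 km
  8: √((0.1306·111.32)² + (-0.2066·49.26)²) = √(211.364842 + 103.573690) = 17.7465 km
  → nearest: 7 (15.8671 km)
R at 63.5445°N, 21.3767°W:
  5: √((0.0477·111.32)² + (0.0508·49.26)²) = √(28.195718 + 6.262046) = 5.8701 km
  6: √((0.0785·111.32)² + (0.0262·49.26)²) = √(76.363480 + 1.665679) = 8.8334 km
  7: √((-0.0876·111.32)² + (0.0810·49.26)²) = √(95.094327 + 15.920579) = 10.5364 km
  8: √((0.0393·111.32)² + (0.1964·49.26)²) = √(19.139540 + 93.599124) = 10.6178 km
  → nearest: 5 (5.8701 km)
S at 63.5708°N, 21.0995°W:
  5: √((0.0214·111.32)² + (-0.2264·49.26)²) = √(5.675106 + 124.377453) = 11.4041 km
  6: √((0.0522·111.32)² + (-0.2510·49.26)²) = √(33.766605 + 152.874925) = 13.6617 km
  7: √((-0.1139·111.32)² + (-0.1962·49.26)²) = √(160.765866 + 93.408591) = 15.9428 km
  8: √((0.0130·111.32)² + (-0.0808·49.26)²) = √(2.094272 + 15.842056) = 4.2351 km
  → nearest: 8 (4.2351 km)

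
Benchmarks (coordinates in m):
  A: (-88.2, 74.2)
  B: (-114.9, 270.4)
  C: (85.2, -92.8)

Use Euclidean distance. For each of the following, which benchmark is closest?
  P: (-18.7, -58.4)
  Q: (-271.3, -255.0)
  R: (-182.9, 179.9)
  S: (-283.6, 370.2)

P→C; Q→A; R→B; S→B

P at (-18.7, -58.4):
  A: 149.7 m
  B: 342.6 m
  C: 109.4 m
  → nearest: C (109.4 m)
Q at (-271.3, -255.0):
  A: 376.7 m
  B: 548.2 m
  C: 391.7 m
  → nearest: A (376.7 m)
R at (-182.9, 179.9):
  A: 141.9 m
  B: 113.2 m
  C: 382.4 m
  → nearest: B (113.2 m)
S at (-283.6, 370.2):
  A: 354.7 m
  B: 196.0 m
  C: 591.9 m
  → nearest: B (196.0 m)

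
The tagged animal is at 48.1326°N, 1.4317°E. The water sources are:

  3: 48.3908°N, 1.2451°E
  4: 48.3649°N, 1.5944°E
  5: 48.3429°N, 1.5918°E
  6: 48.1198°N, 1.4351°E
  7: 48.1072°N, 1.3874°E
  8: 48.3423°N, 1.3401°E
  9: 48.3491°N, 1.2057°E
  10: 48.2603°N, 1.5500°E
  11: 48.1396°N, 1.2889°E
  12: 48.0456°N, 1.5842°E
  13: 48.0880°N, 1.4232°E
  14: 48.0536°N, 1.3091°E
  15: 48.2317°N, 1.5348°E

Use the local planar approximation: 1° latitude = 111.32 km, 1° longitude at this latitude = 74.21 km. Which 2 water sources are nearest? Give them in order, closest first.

Distances from 48.1326°N, 1.4317°E:
3: 31.9046 km
4: 28.5395 km
5: 26.2529 km
6: 1.4471 km
7: 4.3362 km
8: 24.3134 km
9: 29.3620 km
10: 16.7079 km
11: 10.6258 km
12: 14.8953 km
13: 5.0048 km
14: 12.6537 km
15: 13.4253 km
Sorted: 6 (1.4471 km) < 7 (4.3362 km) < 13 (5.0048 km) < 11 (10.6258 km) < …

6, 7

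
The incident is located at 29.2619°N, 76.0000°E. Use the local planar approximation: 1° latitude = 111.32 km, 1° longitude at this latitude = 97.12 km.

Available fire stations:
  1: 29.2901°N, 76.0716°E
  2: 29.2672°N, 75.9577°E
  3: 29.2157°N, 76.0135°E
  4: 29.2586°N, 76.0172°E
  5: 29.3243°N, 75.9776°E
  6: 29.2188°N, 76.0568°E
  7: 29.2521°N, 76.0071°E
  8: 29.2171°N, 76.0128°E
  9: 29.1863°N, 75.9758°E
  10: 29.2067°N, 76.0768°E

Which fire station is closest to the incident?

Distances from 29.2619°N, 76.0000°E:
1: 7.6295 km
2: 4.1503 km
3: 5.3075 km
4: 1.7104 km
5: 7.2791 km
6: 7.3110 km
7: 1.2906 km
8: 5.1397 km
9: 8.7378 km
10: 9.6640 km
Minimum: 7 at 1.2906 km.

7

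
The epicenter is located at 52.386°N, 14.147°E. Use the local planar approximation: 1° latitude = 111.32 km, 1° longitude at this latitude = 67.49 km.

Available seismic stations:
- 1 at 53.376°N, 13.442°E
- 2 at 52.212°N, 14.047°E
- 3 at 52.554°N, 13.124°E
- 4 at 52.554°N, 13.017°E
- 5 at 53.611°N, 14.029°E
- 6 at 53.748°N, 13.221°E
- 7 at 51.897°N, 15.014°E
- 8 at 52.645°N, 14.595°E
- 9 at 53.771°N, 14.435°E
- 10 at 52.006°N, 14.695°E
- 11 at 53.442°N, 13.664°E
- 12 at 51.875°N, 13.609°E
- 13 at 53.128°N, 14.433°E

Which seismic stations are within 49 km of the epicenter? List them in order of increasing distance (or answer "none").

2, 8

Distances from 52.386°N, 14.147°E:
1: √((0.990·111.32)² + (-0.705·67.49)²) = √(12145.53877 + 2263.89922) = 120.039 km
2: √((-0.174·111.32)² + (-0.100·67.49)²) = √(375.18450 + 45.54900) = 20.512 km
3: √((0.168·111.32)² + (-1.023·67.49)²) = √(349.75583 + 4766.83505) = 71.530 km
4: √((0.168·111.32)² + (-1.130·67.49)²) = √(349.75583 + 5816.15194) = 78.523 km
5: √((1.225·111.32)² + (-0.118·67.49)²) = √(18595.95869 + 63.42243) = 136.599 km
6: √((1.362·111.32)² + (-0.926·67.49)²) = √(22987.96941 + 3905.71752) = 163.993 km
7: √((-0.489·111.32)² + (0.867·67.49)²) = √(2963.22148 + 3423.86830) = 79.919 km
8: √((0.259·111.32)² + (0.448·67.49)²) = √(831.27730 + 914.18667) = 41.779 km
9: √((1.385·111.32)² + (0.288·67.49)²) = √(23770.91736 + 377.80163) = 155.399 km
10: √((-0.380·111.32)² + (0.548·67.49)²) = √(1789.42536 + 1367.85472) = 56.190 km
11: √((1.056·111.32)² + (-0.483·67.49)²) = √(13818.92411 + 1062.60809) = 121.990 km
12: √((-0.511·111.32)² + (-0.538·67.49)²) = √(3235.84862 + 1318.38850) = 67.485 km
13: √((0.742·111.32)² + (0.286·67.49)²) = √(6822.66749 + 372.57261) = 84.825 km
Threshold 49 km: 2 (20.512 km), 8 (41.779 km) are within range.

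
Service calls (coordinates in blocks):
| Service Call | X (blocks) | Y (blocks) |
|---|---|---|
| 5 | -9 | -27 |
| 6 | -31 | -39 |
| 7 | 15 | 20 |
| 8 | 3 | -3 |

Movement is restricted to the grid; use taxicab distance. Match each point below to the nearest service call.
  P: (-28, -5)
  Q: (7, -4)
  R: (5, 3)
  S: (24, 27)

P→8; Q→8; R→8; S→7

P at (-28, -5):
  5: |19| + |-22| = 19 + 22 = 41 blocks
  6: |-3| + |-34| = 3 + 34 = 37 blocks
  7: |43| + |25| = 43 + 25 = 68 blocks
  8: |31| + |2| = 31 + 2 = 33 blocks
  → nearest: 8 (33 blocks)
Q at (7, -4):
  5: |-16| + |-23| = 16 + 23 = 39 blocks
  6: |-38| + |-35| = 38 + 35 = 73 blocks
  7: |8| + |24| = 8 + 24 = 32 blocks
  8: |-4| + |1| = 4 + 1 = 5 blocks
  → nearest: 8 (5 blocks)
R at (5, 3):
  5: |-14| + |-30| = 14 + 30 = 44 blocks
  6: |-36| + |-42| = 36 + 42 = 78 blocks
  7: |10| + |17| = 10 + 17 = 27 blocks
  8: |-2| + |-6| = 2 + 6 = 8 blocks
  → nearest: 8 (8 blocks)
S at (24, 27):
  5: |-33| + |-54| = 33 + 54 = 87 blocks
  6: |-55| + |-66| = 55 + 66 = 121 blocks
  7: |-9| + |-7| = 9 + 7 = 16 blocks
  8: |-21| + |-30| = 21 + 30 = 51 blocks
  → nearest: 7 (16 blocks)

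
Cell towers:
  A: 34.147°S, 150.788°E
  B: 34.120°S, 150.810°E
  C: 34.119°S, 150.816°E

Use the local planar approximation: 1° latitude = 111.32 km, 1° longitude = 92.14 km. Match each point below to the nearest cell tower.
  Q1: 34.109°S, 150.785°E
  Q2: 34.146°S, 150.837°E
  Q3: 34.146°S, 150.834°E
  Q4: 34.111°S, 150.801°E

Q1 at 34.109°S, 150.785°E:
  A: 4.239 km
  B: 2.609 km
  C: 3.066 km
  → nearest: B (2.609 km)
Q2 at 34.146°S, 150.837°E:
  A: 4.516 km
  B: 3.817 km
  C: 3.575 km
  → nearest: C (3.575 km)
Q3 at 34.146°S, 150.834°E:
  A: 4.240 km
  B: 3.642 km
  C: 3.433 km
  → nearest: C (3.433 km)
Q4 at 34.111°S, 150.801°E:
  A: 4.183 km
  B: 1.301 km
  C: 1.644 km
  → nearest: B (1.301 km)

Q1→B; Q2→C; Q3→C; Q4→B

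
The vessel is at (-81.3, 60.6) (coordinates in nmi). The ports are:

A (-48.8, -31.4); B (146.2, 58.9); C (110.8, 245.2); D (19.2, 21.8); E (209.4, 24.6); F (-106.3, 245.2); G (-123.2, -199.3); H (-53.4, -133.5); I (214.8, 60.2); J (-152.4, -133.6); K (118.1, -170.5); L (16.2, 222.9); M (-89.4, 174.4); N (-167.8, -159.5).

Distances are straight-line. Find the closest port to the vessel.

A

Distances from (-81.3, 60.6):
A: 97.6 nmi
B: 227.5 nmi
C: 266.4 nmi
D: 107.7 nmi
E: 292.9 nmi
F: 186.3 nmi
G: 263.3 nmi
H: 196.1 nmi
I: 296.1 nmi
J: 206.8 nmi
K: 305.2 nmi
L: 189.3 nmi
M: 114.1 nmi
N: 236.5 nmi
Minimum: A at 97.6 nmi.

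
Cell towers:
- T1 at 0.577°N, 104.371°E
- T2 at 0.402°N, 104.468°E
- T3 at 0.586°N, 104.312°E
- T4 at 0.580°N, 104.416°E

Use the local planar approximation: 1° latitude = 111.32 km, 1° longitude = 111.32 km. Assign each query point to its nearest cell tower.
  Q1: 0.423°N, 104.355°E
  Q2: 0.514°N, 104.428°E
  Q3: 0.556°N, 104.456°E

Q1 at 0.423°N, 104.355°E:
  T1: 17.236 km
  T2: 12.795 km
  T3: 18.766 km
  T4: 18.750 km
  → nearest: T2 (12.795 km)
Q2 at 0.514°N, 104.428°E:
  T1: 9.458 km
  T2: 13.239 km
  T3: 15.198 km
  T4: 7.468 km
  → nearest: T4 (7.468 km)
Q3 at 0.556°N, 104.456°E:
  T1: 9.747 km
  T2: 17.195 km
  T3: 16.374 km
  T4: 5.193 km
  → nearest: T4 (5.193 km)

Q1→T2; Q2→T4; Q3→T4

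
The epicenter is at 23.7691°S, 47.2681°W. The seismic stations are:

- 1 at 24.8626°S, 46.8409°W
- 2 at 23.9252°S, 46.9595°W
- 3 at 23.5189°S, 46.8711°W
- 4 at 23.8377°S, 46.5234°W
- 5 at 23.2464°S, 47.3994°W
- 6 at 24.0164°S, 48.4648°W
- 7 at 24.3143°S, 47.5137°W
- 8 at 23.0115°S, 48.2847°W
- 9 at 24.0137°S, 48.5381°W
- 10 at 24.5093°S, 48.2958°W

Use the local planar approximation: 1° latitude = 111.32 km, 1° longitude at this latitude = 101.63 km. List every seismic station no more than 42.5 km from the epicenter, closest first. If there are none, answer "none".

2

Distances from 23.7691°S, 47.2681°W:
1: 129.2393 km
2: 35.8553 km
3: 49.0269 km
4: 76.0682 km
5: 59.6975 km
6: 124.6974 km
7: 65.6239 km
8: 133.3678 km
9: 131.9110 km
10: 133.0353 km
Threshold 42.5 km: 2 (35.8553 km) is within range.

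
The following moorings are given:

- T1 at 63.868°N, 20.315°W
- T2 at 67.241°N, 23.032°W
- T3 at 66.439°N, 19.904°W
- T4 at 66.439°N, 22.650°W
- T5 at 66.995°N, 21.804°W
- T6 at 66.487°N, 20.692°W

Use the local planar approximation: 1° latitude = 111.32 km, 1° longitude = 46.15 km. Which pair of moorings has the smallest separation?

T3 and T6

Pairwise distances:
T1–T2: 395.866 km
T1–T3: 286.832 km
T1–T4: 305.818 km
T1–T5: 354.816 km
T1–T6: 292.066 km
T2–T3: 169.734 km
T2–T4: 91.003 km
T2–T5: 62.942 km
T2–T6: 136.774 km
T3–T4: 126.728 km
T3–T5: 107.329 km
T3–T6: 36.757 km
T4–T5: 73.179 km
T4–T6: 90.520 km
T5–T6: 76.365 km
Closest pair: T3–T6 at 36.757 km.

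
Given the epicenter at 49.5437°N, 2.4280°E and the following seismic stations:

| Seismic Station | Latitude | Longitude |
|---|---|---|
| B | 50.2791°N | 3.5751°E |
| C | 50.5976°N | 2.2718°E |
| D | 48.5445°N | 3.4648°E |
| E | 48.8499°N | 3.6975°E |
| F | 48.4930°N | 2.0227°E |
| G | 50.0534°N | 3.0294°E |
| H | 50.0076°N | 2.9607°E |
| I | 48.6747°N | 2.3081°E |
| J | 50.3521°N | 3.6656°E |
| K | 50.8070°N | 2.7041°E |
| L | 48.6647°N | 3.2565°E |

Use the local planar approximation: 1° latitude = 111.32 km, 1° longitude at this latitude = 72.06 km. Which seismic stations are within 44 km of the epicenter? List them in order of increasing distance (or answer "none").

Distances from 49.5437°N, 2.4280°E:
B: 116.3379 km
C: 117.8589 km
D: 133.9932 km
E: 119.7234 km
F: 120.5552 km
G: 71.3967 km
H: 64.3455 km
I: 97.1222 km
J: 126.6954 km
K: 142.0310 km
L: 114.6254 km
Threshold 44 km: none within range.

none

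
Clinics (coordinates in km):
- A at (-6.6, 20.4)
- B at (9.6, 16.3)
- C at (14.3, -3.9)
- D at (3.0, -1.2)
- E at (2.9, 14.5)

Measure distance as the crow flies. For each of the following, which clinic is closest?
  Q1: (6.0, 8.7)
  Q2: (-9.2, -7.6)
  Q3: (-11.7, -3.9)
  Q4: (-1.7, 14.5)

Q1 at (6.0, 8.7):
  A: √((-12.6)² + (11.7)²) = √(158.760 + 136.890) = 17.2 km
  B: √((3.6)² + (7.6)²) = √(12.960 + 57.760) = 8.4 km
  C: √((8.3)² + (-12.6)²) = √(68.890 + 158.760) = 15.1 km
  D: √((-3.0)² + (-9.9)²) = √(9.000 + 98.010) = 10.3 km
  E: √((-3.1)² + (5.8)²) = √(9.610 + 33.640) = 6.6 km
  → nearest: E (6.6 km)
Q2 at (-9.2, -7.6):
  A: √((2.6)² + (28.0)²) = √(6.760 + 784.000) = 28.1 km
  B: √((18.8)² + (23.9)²) = √(353.440 + 571.210) = 30.4 km
  C: √((23.5)² + (3.7)²) = √(552.250 + 13.690) = 23.8 km
  D: √((12.2)² + (6.4)²) = √(148.840 + 40.960) = 13.8 km
  E: √((12.1)² + (22.1)²) = √(146.410 + 488.410) = 25.2 km
  → nearest: D (13.8 km)
Q3 at (-11.7, -3.9):
  A: √((5.1)² + (24.3)²) = √(26.010 + 590.490) = 24.8 km
  B: √((21.3)² + (20.2)²) = √(453.690 + 408.040) = 29.4 km
  C: √((26.0)² + (0.0)²) = √(676.000 + 0.000) = 26.0 km
  D: √((14.7)² + (2.7)²) = √(216.090 + 7.290) = 14.9 km
  E: √((14.6)² + (18.4)²) = √(213.160 + 338.560) = 23.5 km
  → nearest: D (14.9 km)
Q4 at (-1.7, 14.5):
  A: √((-4.9)² + (5.9)²) = √(24.010 + 34.810) = 7.7 km
  B: √((11.3)² + (1.8)²) = √(127.690 + 3.240) = 11.4 km
  C: √((16.0)² + (-18.4)²) = √(256.000 + 338.560) = 24.4 km
  D: √((4.7)² + (-15.7)²) = √(22.090 + 246.490) = 16.4 km
  E: √((4.6)² + (0.0)²) = √(21.160 + 0.000) = 4.6 km
  → nearest: E (4.6 km)

Q1→E; Q2→D; Q3→D; Q4→E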